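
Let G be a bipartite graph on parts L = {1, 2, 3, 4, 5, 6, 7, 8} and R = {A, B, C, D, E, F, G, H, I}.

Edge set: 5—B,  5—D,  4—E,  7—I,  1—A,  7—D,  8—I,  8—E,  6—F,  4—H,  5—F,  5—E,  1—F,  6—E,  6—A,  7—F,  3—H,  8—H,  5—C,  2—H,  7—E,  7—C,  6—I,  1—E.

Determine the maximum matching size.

7

One maximum matching: 1→A, 2→H, 4→E, 5→B, 6→F, 7→D, 8→I.
The set {2, 3} has only 1 neighbour ({H}), so by Hall's theorem at most 7 of the 8 left vertices can be matched.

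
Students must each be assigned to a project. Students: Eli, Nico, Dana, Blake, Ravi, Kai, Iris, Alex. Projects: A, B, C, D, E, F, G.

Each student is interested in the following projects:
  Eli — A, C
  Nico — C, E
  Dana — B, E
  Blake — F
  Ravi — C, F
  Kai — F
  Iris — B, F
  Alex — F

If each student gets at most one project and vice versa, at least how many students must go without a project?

For example, pair Eli→A, Nico→E, Dana→B, Blake→F, Ravi→C.
The set {Nico, Dana, Blake, Ravi, Kai, Iris, Alex} has only 4 neighbours ({B, C, E, F}), so by Hall's theorem at most 5 of the 8 students can be matched.
That matches 5 of the 8, leaving 3 unmatched; no matching can do better.

3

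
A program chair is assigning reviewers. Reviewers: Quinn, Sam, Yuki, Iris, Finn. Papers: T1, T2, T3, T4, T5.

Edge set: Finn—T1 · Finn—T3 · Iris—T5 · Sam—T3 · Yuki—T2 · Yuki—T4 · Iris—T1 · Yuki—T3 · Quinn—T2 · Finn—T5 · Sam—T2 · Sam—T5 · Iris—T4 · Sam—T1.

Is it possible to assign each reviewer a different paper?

A valid assignment of size 5: Quinn→T2, Sam→T3, Yuki→T4, Iris→T1, Finn→T5.
All 5 reviewers are covered.

Yes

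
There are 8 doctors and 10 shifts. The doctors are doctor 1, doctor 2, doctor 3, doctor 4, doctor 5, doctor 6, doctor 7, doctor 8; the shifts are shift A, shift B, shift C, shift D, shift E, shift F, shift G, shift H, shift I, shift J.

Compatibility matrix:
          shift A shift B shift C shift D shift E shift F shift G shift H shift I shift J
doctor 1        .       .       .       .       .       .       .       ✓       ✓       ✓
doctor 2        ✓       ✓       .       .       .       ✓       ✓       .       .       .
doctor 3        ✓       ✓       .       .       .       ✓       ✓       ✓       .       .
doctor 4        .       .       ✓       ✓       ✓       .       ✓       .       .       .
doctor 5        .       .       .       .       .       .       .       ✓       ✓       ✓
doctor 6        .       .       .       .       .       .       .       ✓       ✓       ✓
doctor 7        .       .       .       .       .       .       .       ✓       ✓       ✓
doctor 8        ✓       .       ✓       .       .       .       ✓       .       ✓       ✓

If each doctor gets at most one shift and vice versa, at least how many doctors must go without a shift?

For example, pair doctor 1→shift I, doctor 2→shift F, doctor 3→shift A, doctor 4→shift E, doctor 5→shift H, doctor 6→shift J, doctor 8→shift G.
The set {doctor 1, doctor 5, doctor 6, doctor 7} has only 3 neighbours ({shift H, shift I, shift J}), so by Hall's theorem at most 7 of the 8 doctors can be matched.
That matches 7 of the 8, leaving 1 unmatched; no matching can do better.

1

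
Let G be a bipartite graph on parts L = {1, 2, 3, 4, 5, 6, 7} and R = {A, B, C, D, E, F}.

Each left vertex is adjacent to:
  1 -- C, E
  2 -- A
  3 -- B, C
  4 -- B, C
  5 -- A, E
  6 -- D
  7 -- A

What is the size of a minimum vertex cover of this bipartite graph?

{6, A, B, C, E} is a vertex cover of size 5: every edge has an endpoint in this set.
No smaller cover exists because 1–E, 2–A, 3–C, 4–B, 6–D is a matching of size 5, and a cover must include an endpoint of each of these disjoint edges (König's theorem).

5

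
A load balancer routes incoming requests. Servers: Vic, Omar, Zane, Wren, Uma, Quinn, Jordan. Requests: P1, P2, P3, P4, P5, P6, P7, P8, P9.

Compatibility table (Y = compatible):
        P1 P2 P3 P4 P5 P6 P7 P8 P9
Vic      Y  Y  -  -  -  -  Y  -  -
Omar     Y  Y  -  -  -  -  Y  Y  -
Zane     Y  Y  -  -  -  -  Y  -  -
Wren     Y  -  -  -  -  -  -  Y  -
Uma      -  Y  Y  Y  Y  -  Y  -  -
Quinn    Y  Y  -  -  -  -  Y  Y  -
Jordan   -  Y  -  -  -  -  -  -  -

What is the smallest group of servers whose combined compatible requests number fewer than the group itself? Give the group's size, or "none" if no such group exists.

Take S = {Vic, Omar, Zane, Wren, Quinn}. Its neighbourhood is {P1, P2, P7, P8}, so |N(S)| = 4 < |S| = 5.
Every subset of size less than 5 has at least as many neighbours as members, so 5 is the minimum.

5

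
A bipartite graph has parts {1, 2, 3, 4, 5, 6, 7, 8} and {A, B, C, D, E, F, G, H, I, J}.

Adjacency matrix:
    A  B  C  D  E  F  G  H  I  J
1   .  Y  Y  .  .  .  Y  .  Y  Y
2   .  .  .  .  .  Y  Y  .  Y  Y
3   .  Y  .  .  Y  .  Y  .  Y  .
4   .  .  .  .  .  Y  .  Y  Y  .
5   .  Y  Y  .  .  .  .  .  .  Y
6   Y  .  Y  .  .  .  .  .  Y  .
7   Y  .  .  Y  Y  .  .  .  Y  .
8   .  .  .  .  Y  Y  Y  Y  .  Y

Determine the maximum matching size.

8

One maximum matching: 1-B, 2-G, 3-E, 4-F, 5-C, 6-I, 7-D, 8-J.
All 8 left vertices are matched, so no larger matching exists.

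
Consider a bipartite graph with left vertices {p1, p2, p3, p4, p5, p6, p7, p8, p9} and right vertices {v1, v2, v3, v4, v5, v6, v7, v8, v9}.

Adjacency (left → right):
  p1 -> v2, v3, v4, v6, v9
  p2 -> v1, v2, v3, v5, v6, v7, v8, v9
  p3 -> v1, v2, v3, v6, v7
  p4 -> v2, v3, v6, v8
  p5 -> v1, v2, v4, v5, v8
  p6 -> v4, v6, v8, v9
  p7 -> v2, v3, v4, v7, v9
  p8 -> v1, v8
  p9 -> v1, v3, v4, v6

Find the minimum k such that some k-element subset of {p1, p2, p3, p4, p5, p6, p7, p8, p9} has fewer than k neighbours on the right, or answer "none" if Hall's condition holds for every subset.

A matching saturating every left vertex exists, for instance p1→v9, p2→v7, p3→v2, p4→v8, p5→v5, p6→v4, p7→v3, p8→v1, p9→v6.
By Hall's marriage theorem, this means |N(S)| ≥ |S| for every subset S, so no violating subset exists.

none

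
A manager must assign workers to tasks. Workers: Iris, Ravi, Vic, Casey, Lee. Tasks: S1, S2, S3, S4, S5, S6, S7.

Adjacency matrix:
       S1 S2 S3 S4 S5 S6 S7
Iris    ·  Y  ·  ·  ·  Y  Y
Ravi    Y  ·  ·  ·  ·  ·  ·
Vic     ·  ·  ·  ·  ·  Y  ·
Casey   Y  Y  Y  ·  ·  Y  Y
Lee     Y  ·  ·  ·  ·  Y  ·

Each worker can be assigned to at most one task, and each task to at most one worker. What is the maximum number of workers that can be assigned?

For example, pair Iris–S7, Ravi–S1, Vic–S6, Casey–S2.
The set {Ravi, Vic, Lee} has only 2 neighbours ({S1, S6}), so by Hall's theorem at most 4 of the 5 workers can be matched.

4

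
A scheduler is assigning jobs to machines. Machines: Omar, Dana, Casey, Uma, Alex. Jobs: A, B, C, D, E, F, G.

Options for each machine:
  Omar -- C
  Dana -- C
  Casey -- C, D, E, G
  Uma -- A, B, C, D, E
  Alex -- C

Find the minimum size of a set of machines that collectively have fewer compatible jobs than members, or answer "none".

Take S = {Omar, Dana}. Its neighbourhood is {C}, so |N(S)| = 1 < |S| = 2.
No single vertex violates Hall's condition since each has at least one neighbour, so 2 is the minimum.

2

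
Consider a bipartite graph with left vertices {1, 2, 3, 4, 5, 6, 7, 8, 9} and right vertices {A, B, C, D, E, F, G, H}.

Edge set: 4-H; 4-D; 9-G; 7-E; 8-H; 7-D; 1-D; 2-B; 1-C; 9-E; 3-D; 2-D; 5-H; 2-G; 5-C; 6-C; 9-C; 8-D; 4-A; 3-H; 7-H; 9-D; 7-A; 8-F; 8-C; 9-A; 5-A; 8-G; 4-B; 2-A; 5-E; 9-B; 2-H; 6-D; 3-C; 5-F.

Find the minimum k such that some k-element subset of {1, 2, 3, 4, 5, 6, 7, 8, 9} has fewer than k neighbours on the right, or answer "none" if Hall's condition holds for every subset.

Take S = {1, 2, 3, 4, 5, 6, 7, 8, 9}. Its neighbourhood is {A, B, C, D, E, F, G, H}, so |N(S)| = 8 < |S| = 9.
Every subset of size less than 9 has at least as many neighbours as members, so 9 is the minimum.

9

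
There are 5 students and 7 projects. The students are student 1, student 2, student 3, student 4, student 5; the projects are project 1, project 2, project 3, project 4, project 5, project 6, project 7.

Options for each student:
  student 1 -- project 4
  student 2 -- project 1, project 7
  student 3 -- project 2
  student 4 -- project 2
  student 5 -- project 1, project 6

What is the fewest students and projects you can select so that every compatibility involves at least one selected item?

A maximum matching has 4 edges (e.g. student 1–project 4, student 2–project 7, student 3–project 2, student 5–project 1).
By König's theorem the minimum vertex cover has the same size. One such cover is {student 1, student 2, student 5, project 2}.

4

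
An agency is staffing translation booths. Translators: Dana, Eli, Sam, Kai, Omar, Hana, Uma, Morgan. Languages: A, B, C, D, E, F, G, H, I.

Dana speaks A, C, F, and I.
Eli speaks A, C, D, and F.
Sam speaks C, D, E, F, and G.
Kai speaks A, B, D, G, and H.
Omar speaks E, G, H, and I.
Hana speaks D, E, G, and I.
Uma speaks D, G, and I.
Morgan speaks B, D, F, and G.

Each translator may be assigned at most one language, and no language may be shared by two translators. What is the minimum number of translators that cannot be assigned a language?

For example, pair Dana–I, Eli–C, Sam–F, Kai–A, Omar–E, Hana–D, Uma–G, Morgan–B.
All 8 translators are matched, so no larger matching exists.
That matches 8 of the 8, leaving 0 unmatched; no matching can do better.

0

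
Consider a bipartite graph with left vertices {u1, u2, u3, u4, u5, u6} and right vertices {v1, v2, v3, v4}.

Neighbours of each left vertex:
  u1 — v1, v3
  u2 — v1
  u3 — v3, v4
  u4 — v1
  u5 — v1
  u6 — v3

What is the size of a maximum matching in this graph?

A valid assignment of size 3: u1–v3, u2–v1, u3–v4.
The set {u1, u2, u4, u5, u6} has only 2 neighbours ({v1, v3}), so by Hall's theorem at most 3 of the 6 left vertices can be matched.

3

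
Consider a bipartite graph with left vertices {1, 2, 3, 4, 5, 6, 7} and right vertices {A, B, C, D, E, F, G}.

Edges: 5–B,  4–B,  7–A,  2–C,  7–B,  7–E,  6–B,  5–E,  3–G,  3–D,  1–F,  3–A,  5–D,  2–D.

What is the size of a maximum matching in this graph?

6

A valid assignment of size 6: 1→F, 2→C, 3→G, 4→B, 5→D, 7→E.
The set {4, 6} has only 1 neighbour ({B}), so by Hall's theorem at most 6 of the 7 left vertices can be matched.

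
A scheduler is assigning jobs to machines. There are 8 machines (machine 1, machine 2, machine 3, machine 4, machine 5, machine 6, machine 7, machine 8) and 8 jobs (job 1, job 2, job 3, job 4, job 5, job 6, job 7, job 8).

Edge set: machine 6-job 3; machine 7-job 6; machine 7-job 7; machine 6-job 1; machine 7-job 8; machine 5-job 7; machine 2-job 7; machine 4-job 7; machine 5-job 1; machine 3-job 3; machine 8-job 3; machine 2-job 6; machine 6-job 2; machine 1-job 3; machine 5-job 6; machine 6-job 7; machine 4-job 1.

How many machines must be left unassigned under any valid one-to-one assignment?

For example, pair machine 1→job 3, machine 2→job 7, machine 4→job 1, machine 5→job 6, machine 6→job 2, machine 7→job 8.
The set {machine 1, machine 3, machine 8} has only 1 neighbour ({job 3}), so by Hall's theorem at most 6 of the 8 machines can be matched.
That matches 6 of the 8, leaving 2 unmatched; no matching can do better.

2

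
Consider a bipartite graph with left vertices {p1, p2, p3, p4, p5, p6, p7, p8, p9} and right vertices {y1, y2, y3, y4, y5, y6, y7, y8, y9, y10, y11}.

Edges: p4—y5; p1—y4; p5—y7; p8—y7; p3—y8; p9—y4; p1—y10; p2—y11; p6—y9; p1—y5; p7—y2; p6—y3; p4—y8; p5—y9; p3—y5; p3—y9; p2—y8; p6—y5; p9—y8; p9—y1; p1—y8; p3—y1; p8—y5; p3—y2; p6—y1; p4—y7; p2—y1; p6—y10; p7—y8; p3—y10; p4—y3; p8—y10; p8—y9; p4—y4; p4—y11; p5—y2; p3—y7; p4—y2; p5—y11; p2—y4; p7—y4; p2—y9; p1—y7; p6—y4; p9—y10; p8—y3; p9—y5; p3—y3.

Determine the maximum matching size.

A valid assignment of size 9: p1–y4, p2–y11, p3–y7, p4–y5, p5–y2, p6–y3, p7–y8, p8–y9, p9–y10.
This saturates every left vertex, so 9 is the maximum.

9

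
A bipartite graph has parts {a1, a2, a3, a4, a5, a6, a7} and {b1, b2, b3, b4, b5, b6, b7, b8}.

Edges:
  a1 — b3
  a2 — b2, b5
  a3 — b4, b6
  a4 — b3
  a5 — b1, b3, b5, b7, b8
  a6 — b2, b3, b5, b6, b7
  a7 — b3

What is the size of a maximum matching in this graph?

One maximum matching: a1-b3, a2-b5, a3-b6, a5-b1, a6-b7.
The set {a1, a4, a7} has only 1 neighbour ({b3}), so by Hall's theorem at most 5 of the 7 left vertices can be matched.

5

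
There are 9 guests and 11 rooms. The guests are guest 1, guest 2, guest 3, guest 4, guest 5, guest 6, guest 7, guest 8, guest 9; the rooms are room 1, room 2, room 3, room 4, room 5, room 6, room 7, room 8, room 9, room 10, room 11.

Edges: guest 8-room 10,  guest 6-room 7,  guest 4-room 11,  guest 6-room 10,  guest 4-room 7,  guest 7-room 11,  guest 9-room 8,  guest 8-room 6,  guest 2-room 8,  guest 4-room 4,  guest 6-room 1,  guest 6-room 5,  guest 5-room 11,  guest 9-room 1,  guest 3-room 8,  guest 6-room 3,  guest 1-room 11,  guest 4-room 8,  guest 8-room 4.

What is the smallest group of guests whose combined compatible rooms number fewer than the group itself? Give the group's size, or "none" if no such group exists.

Take S = {guest 1, guest 5}. Its neighbourhood is {room 11}, so |N(S)| = 1 < |S| = 2.
No single vertex violates Hall's condition since each has at least one neighbour, so 2 is the minimum.

2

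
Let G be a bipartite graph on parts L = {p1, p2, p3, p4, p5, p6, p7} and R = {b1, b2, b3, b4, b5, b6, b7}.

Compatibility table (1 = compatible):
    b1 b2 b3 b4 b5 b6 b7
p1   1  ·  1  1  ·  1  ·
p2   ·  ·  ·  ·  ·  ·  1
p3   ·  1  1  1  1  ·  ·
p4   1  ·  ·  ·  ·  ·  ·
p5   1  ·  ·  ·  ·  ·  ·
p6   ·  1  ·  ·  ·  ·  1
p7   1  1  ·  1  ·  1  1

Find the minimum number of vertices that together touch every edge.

The 6 edges p1–b3, p2–b7, p3–b4, p4–b1, p6–b2, p7–b6 form a matching, so any vertex cover needs at least 6 vertices (one per matched edge).
Conversely {p1, p2, p3, p6, p7, b1} meets every edge and has exactly 6 vertices, so 6 is optimal.

6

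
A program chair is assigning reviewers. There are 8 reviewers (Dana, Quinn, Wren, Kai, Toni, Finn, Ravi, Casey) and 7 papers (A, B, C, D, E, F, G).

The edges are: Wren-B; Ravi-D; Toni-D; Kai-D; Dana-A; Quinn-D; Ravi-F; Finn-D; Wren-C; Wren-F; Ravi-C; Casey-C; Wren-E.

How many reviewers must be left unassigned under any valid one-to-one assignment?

3

A valid assignment of size 5: Dana→A, Quinn→D, Wren→B, Ravi→F, Casey→C.
The set {Quinn, Kai, Toni, Finn} has only 1 neighbour ({D}), so by Hall's theorem at most 5 of the 8 reviewers can be matched.
That matches 5 of the 8, leaving 3 unmatched; no matching can do better.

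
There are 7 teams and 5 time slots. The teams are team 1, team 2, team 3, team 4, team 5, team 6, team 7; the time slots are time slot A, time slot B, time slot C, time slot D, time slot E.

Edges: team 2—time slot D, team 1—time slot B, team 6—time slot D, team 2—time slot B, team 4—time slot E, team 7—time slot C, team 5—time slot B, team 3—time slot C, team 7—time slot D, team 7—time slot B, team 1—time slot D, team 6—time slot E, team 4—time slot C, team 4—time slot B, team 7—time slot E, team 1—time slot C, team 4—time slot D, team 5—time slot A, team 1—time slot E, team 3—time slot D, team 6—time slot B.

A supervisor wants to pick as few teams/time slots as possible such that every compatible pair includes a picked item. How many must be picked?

The 5 edges team 1–time slot E, team 2–time slot B, team 3–time slot C, team 4–time slot D, team 5–time slot A form a matching, so any vertex cover needs at least 5 vertices (one per matched edge).
Conversely {team 5, time slot B, time slot C, time slot D, time slot E} meets every edge and has exactly 5 vertices, so 5 is optimal.

5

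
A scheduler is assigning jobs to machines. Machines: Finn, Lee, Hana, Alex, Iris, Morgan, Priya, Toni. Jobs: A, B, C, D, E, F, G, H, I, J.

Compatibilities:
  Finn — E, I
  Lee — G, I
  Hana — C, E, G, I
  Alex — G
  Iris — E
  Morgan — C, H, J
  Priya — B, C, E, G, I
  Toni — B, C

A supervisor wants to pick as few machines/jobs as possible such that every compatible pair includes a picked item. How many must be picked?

The 6 edges Finn–E, Lee–I, Hana–C, Alex–G, Morgan–J, Priya–B form a matching, so any vertex cover needs at least 6 vertices (one per matched edge).
Conversely {Morgan, B, C, E, G, I} meets every edge and has exactly 6 vertices, so 6 is optimal.

6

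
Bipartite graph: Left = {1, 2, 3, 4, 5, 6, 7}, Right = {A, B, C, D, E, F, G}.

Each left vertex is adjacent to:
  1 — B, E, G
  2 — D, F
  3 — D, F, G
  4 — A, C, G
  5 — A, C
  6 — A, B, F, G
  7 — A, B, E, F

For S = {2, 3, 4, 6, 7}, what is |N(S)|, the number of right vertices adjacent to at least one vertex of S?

The union of neighbours of {2, 3, 4, 6, 7} is {A, B, C, D, E, F, G}, which has 7 elements.
Since |N(S)| = 7 ≥ |S| = 5, Hall's condition holds for this subset.

7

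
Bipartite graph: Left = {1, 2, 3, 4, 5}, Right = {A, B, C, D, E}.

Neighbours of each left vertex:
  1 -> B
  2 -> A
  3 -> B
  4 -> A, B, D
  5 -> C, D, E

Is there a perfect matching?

No

The set {1, 3} has only 1 neighbour ({B}), so by Hall's theorem at most 4 of the 5 left vertices can be matched.
Hence no matching covers every left vertex.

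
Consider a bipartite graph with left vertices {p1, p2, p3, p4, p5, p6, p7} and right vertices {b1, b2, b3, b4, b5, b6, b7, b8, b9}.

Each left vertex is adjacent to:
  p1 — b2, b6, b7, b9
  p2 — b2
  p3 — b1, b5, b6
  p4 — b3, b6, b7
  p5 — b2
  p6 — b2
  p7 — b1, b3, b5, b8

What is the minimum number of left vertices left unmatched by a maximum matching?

A valid assignment of size 5: p1–b7, p2–b2, p3–b5, p4–b6, p7–b3.
The set {p2, p5, p6} has only 1 neighbour ({b2}), so by Hall's theorem at most 5 of the 7 left vertices can be matched.
That matches 5 of the 7, leaving 2 unmatched; no matching can do better.

2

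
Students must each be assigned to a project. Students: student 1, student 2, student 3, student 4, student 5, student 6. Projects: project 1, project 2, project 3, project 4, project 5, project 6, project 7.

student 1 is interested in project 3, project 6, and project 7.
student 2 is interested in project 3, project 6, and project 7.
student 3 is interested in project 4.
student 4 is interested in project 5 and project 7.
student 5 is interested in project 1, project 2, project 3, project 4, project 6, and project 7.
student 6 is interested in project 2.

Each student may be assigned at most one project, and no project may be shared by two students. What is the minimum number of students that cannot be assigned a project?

A valid assignment of size 6: student 1-project 7, student 2-project 6, student 3-project 4, student 4-project 5, student 5-project 3, student 6-project 2.
This saturates every student, so 6 is the maximum.
That matches 6 of the 6, leaving 0 unmatched; no matching can do better.

0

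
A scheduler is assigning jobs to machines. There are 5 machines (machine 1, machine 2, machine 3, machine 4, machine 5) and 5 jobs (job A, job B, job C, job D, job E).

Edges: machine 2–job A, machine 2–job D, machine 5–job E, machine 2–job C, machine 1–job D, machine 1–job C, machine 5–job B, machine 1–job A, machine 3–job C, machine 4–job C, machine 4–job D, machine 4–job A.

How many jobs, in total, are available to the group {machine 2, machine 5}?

The union of neighbours of {machine 2, machine 5} is {job A, job B, job C, job D, job E}, which has 5 elements.
Since |N(S)| = 5 ≥ |S| = 2, Hall's condition holds for this subset.

5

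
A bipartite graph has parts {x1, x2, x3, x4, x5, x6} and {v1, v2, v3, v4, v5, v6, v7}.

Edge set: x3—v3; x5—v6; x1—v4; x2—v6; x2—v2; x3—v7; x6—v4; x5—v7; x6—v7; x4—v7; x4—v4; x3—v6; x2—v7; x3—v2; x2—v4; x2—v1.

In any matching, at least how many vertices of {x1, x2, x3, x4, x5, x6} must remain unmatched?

1

For example, pair x1–v4, x2–v2, x3–v3, x4–v7, x5–v6.
The set {x1, x4, x6} has only 2 neighbours ({v4, v7}), so by Hall's theorem at most 5 of the 6 left vertices can be matched.
That matches 5 of the 6, leaving 1 unmatched; no matching can do better.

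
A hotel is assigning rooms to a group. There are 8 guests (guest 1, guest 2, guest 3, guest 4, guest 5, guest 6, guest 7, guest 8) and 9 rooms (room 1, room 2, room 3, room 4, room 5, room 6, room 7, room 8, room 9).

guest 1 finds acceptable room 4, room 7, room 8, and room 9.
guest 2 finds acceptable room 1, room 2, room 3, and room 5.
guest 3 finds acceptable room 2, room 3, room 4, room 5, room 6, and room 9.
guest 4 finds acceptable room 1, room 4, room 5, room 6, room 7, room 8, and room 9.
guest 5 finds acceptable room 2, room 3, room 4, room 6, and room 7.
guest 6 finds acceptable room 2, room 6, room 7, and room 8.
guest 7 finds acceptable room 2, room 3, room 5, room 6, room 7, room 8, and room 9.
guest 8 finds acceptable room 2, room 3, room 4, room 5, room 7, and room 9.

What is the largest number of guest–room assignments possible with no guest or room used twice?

One maximum matching: guest 1–room 7, guest 2–room 1, guest 3–room 2, guest 4–room 8, guest 5–room 3, guest 6–room 6, guest 7–room 5, guest 8–room 4.
This saturates every guest, so 8 is the maximum.

8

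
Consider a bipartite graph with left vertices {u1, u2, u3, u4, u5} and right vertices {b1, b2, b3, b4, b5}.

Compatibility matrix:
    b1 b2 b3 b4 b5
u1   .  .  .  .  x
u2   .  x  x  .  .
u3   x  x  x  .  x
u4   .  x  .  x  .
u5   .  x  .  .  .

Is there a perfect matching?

Yes

For example, pair u1→b5, u2→b3, u3→b1, u4→b4, u5→b2.
Every left vertex is matched, so this is a perfect matching.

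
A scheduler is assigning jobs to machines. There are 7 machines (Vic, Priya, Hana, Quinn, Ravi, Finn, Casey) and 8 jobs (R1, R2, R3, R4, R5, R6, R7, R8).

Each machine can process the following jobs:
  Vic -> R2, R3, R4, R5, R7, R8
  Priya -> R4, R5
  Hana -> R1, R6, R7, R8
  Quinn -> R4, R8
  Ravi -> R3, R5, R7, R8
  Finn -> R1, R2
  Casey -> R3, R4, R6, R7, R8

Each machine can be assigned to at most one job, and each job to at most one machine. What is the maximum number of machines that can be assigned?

For example, pair Vic→R3, Priya→R5, Hana→R8, Quinn→R4, Ravi→R7, Finn→R2, Casey→R6.
This saturates every machine, so 7 is the maximum.

7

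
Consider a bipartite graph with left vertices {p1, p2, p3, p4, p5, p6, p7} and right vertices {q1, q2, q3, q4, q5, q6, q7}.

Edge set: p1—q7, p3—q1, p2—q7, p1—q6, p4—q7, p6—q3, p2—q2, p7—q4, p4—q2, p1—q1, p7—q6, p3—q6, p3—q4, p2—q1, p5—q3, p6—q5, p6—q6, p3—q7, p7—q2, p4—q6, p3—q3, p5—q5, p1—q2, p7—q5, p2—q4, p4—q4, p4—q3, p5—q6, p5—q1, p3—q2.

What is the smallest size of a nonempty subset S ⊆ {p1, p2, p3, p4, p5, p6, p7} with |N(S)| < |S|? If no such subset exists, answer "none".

A matching saturating every left vertex exists, for instance p1→q1, p2→q2, p3→q7, p4→q4, p5→q3, p6→q5, p7→q6.
By Hall's marriage theorem, this means |N(S)| ≥ |S| for every subset S, so no violating subset exists.

none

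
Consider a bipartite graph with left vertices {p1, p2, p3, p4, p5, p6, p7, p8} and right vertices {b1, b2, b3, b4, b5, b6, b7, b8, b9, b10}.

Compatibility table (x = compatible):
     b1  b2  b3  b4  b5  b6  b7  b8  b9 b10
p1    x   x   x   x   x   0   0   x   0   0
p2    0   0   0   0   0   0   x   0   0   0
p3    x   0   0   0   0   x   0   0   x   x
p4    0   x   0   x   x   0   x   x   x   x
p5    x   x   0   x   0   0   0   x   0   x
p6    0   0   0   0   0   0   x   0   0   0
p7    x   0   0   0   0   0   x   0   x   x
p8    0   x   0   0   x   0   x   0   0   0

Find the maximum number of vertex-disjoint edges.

For example, pair p1→b1, p2→b7, p3→b6, p4→b2, p5→b4, p7→b9, p8→b5.
The set {p2, p6} has only 1 neighbour ({b7}), so by Hall's theorem at most 7 of the 8 left vertices can be matched.

7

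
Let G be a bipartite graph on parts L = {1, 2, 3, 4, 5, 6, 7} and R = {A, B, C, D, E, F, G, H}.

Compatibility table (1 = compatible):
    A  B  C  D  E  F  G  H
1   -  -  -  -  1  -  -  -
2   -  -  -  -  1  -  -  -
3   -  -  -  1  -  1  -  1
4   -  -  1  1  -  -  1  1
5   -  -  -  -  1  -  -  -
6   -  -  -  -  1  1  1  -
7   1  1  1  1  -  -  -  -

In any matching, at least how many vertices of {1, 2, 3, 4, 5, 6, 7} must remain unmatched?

2

For example, pair 1–E, 3–F, 4–C, 6–G, 7–B.
The set {1, 2, 5} has only 1 neighbour ({E}), so by Hall's theorem at most 5 of the 7 left vertices can be matched.
That matches 5 of the 7, leaving 2 unmatched; no matching can do better.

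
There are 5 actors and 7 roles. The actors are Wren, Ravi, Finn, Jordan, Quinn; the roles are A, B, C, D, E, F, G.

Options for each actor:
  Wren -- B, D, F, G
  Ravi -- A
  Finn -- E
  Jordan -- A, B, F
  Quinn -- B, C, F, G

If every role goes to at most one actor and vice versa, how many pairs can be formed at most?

5

A valid assignment of size 5: Wren–D, Ravi–A, Finn–E, Jordan–F, Quinn–B.
All 5 actors are matched, so no larger matching exists.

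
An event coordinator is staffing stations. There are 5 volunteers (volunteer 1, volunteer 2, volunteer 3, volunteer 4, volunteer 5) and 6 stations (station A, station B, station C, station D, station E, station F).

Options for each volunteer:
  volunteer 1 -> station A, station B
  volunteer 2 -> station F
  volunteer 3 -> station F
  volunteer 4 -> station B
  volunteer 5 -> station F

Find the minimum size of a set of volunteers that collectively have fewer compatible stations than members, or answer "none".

2

Take S = {volunteer 2, volunteer 3}. Its neighbourhood is {station F}, so |N(S)| = 1 < |S| = 2.
No single vertex violates Hall's condition since each has at least one neighbour, so 2 is the minimum.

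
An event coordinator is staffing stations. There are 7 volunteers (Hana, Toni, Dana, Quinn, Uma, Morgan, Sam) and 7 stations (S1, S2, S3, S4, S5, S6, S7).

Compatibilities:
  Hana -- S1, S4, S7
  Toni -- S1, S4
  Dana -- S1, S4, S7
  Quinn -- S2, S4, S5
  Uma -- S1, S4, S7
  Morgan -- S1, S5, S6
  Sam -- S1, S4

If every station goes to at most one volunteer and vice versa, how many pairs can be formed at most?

5

One maximum matching: Hana→S7, Toni→S1, Dana→S4, Quinn→S2, Morgan→S6.
The set {Hana, Toni, Dana, Uma, Sam} has only 3 neighbours ({S1, S4, S7}), so by Hall's theorem at most 5 of the 7 volunteers can be matched.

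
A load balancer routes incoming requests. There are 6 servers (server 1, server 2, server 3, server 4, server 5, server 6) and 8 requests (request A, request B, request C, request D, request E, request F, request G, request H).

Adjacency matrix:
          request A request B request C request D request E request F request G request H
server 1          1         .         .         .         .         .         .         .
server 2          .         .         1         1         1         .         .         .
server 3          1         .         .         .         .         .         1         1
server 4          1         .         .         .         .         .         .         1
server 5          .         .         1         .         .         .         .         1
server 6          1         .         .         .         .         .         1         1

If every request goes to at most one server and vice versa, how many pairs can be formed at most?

A valid assignment of size 5: server 1-request A, server 2-request E, server 3-request G, server 4-request H, server 5-request C.
The set {server 1, server 3, server 4, server 6} has only 3 neighbours ({request A, request G, request H}), so by Hall's theorem at most 5 of the 6 servers can be matched.

5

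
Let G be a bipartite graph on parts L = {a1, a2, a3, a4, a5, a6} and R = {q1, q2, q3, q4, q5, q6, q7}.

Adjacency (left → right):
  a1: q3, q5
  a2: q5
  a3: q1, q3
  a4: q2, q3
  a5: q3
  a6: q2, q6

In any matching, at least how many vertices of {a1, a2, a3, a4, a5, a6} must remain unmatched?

A valid assignment of size 5: a1→q3, a2→q5, a3→q1, a4→q2, a6→q6.
The set {a1, a2, a5} has only 2 neighbours ({q3, q5}), so by Hall's theorem at most 5 of the 6 left vertices can be matched.
That matches 5 of the 6, leaving 1 unmatched; no matching can do better.

1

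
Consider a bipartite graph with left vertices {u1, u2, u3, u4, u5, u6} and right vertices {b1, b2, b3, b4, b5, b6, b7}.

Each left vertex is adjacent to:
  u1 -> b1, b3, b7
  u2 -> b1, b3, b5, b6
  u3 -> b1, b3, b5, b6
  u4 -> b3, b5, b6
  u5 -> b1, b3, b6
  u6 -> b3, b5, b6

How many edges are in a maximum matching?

A valid assignment of size 5: u1→b7, u2→b1, u3→b5, u4→b6, u5→b3.
The set {u2, u3, u4, u5, u6} has only 4 neighbours ({b1, b3, b5, b6}), so by Hall's theorem at most 5 of the 6 left vertices can be matched.

5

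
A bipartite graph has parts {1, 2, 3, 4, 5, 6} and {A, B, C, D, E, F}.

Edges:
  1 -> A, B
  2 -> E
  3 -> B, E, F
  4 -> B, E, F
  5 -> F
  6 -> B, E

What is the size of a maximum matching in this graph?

4

One maximum matching: 1–A, 2–E, 3–F, 4–B.
The set {2, 3, 4, 5, 6} has only 3 neighbours ({B, E, F}), so by Hall's theorem at most 4 of the 6 left vertices can be matched.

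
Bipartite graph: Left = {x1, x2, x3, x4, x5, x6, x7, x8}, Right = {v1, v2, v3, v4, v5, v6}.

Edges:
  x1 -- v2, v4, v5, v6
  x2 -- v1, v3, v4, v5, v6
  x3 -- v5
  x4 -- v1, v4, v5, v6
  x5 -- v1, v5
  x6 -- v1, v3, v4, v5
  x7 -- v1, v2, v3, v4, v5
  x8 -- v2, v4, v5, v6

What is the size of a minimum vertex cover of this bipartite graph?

The 6 edges x1–v2, x2–v3, x3–v5, x4–v6, x5–v1, x6–v4 form a matching, so any vertex cover needs at least 6 vertices (one per matched edge).
Conversely {v1, v2, v3, v4, v5, v6} meets every edge and has exactly 6 vertices, so 6 is optimal.

6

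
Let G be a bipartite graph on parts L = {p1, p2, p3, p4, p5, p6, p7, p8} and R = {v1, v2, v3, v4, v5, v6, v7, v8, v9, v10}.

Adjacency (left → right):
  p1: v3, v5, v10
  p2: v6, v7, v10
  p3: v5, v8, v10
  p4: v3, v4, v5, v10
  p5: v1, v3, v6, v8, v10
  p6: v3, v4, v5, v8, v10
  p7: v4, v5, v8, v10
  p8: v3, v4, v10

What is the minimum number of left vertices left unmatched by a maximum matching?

1

For example, pair p1–v5, p2–v7, p3–v8, p4–v4, p5–v6, p6–v3, p7–v10.
The set {p1, p3, p4, p6, p7, p8} has only 5 neighbours ({v10, v3, v4, v5, v8}), so by Hall's theorem at most 7 of the 8 left vertices can be matched.
That matches 7 of the 8, leaving 1 unmatched; no matching can do better.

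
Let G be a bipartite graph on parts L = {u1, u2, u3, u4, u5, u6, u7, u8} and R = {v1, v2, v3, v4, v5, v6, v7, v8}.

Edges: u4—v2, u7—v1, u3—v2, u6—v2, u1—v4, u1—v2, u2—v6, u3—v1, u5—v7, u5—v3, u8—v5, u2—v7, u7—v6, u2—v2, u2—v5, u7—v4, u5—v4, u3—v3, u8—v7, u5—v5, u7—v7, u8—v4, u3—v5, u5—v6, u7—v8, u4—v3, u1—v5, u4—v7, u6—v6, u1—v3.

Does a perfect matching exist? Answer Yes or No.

Yes

A valid assignment of size 8: u1-v5, u2-v2, u3-v1, u4-v3, u5-v4, u6-v6, u7-v8, u8-v7.
All 8 left vertices are covered.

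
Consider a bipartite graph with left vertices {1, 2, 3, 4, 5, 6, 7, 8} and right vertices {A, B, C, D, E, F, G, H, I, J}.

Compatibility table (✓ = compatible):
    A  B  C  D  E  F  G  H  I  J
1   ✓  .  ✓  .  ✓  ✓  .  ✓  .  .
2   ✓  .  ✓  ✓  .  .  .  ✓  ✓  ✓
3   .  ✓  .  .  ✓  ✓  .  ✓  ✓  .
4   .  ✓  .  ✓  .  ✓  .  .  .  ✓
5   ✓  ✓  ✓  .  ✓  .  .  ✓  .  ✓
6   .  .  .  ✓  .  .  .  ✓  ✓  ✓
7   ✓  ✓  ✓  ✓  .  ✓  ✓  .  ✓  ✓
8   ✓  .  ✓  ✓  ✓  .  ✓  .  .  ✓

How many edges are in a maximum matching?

For example, pair 1-F, 2-H, 3-E, 4-B, 5-A, 6-D, 7-G, 8-J.
All 8 left vertices are matched, so no larger matching exists.

8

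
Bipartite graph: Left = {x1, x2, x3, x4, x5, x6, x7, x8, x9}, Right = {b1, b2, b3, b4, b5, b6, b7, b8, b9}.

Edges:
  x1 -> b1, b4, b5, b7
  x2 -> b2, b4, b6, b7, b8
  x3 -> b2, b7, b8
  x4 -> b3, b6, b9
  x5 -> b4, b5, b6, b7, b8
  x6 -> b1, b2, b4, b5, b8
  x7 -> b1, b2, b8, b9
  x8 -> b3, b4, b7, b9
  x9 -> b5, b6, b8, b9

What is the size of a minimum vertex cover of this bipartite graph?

9

{x1, x2, x3, x4, x5, x6, x7, x8, x9} is a vertex cover of size 9: every edge has an endpoint in this set.
No smaller cover exists because x1–b1, x2–b6, x3–b8, x4–b3, x5–b7, x6–b2, x7–b9, x8–b4, x9–b5 is a matching of size 9, and a cover must include an endpoint of each of these disjoint edges (König's theorem).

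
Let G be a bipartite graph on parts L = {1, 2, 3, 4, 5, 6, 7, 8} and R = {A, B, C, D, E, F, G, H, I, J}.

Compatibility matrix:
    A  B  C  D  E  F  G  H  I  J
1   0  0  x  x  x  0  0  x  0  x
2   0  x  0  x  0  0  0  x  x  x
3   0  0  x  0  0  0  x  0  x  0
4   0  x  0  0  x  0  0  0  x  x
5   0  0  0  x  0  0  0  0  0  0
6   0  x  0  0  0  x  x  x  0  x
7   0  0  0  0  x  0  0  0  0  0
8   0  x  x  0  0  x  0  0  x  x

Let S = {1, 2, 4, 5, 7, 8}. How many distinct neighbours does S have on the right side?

The union of neighbours of {1, 2, 4, 5, 7, 8} is {B, C, D, E, F, H, I, J}, which has 8 elements.
Since |N(S)| = 8 ≥ |S| = 6, Hall's condition holds for this subset.

8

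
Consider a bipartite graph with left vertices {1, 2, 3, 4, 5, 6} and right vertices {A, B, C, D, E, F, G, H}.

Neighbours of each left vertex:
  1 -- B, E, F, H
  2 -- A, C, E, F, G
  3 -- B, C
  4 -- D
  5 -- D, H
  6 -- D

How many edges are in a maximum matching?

One maximum matching: 1–B, 2–G, 3–C, 4–D, 5–H.
The set {4, 6} has only 1 neighbour ({D}), so by Hall's theorem at most 5 of the 6 left vertices can be matched.

5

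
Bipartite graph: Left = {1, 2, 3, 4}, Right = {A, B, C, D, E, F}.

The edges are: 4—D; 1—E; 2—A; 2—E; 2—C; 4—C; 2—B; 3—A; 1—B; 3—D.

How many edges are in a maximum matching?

4

For example, pair 1-E, 2-B, 3-D, 4-C.
This saturates every left vertex, so 4 is the maximum.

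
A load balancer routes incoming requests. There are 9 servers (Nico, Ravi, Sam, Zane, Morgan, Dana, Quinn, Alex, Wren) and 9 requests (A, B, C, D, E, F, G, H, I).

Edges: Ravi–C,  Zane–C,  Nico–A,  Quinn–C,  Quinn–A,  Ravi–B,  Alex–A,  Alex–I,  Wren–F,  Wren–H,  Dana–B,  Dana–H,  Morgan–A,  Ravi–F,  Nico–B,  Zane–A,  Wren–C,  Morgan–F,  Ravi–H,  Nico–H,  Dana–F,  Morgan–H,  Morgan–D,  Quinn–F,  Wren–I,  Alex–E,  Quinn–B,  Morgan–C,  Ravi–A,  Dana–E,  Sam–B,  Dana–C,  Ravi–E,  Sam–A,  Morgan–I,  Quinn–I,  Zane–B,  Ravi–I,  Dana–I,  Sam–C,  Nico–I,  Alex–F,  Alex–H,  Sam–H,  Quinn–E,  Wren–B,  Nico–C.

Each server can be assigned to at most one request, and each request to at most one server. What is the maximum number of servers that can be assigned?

A valid assignment of size 8: Nico→I, Ravi→H, Sam→C, Zane→B, Morgan→D, Dana→F, Quinn→E, Alex→A.
The set {Nico, Ravi, Sam, Zane, Dana, Quinn, Alex, Wren} has only 7 neighbours ({A, B, C, E, F, H, I}), so by Hall's theorem at most 8 of the 9 servers can be matched.

8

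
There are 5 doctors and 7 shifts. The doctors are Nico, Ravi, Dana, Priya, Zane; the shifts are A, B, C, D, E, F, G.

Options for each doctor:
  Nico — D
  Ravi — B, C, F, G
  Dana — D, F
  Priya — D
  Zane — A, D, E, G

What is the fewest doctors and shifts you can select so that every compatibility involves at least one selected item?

4

A maximum matching has 4 edges (e.g. Nico–D, Ravi–B, Dana–F, Zane–E).
By König's theorem the minimum vertex cover has the same size. One such cover is {Ravi, Dana, Zane, D}.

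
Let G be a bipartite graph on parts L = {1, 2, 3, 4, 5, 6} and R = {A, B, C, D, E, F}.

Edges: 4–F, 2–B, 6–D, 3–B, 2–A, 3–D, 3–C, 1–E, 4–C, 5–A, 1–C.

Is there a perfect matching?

A valid assignment of size 6: 1-E, 2-B, 3-C, 4-F, 5-A, 6-D.
Every left vertex is matched, so this is a perfect matching.

Yes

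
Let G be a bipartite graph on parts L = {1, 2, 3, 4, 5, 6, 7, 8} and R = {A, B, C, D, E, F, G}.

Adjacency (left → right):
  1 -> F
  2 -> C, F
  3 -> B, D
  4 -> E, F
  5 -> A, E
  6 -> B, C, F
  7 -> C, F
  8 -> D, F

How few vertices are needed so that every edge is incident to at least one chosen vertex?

A maximum matching has 6 edges (e.g. 1–F, 2–C, 3–D, 4–E, 5–A, 6–B).
By König's theorem the minimum vertex cover has the same size. One such cover is {4, 5, B, C, D, F}.

6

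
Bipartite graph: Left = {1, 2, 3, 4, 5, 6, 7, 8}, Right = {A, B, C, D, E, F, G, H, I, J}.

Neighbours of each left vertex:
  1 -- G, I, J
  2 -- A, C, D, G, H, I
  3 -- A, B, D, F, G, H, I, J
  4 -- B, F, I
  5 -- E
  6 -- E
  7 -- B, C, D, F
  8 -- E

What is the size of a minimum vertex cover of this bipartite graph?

6

{1, 2, 3, 4, 7, E} is a vertex cover of size 6: every edge has an endpoint in this set.
No smaller cover exists because 1–G, 2–A, 3–J, 4–F, 5–E, 7–B is a matching of size 6, and a cover must include an endpoint of each of these disjoint edges (König's theorem).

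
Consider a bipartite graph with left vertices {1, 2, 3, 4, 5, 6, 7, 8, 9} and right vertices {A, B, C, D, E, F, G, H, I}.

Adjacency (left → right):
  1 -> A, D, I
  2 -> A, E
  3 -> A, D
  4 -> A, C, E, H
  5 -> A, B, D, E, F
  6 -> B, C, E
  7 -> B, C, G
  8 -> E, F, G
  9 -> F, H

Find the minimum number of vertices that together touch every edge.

9

{1, 2, 3, 4, 5, 6, 7, 8, 9} is a vertex cover of size 9: every edge has an endpoint in this set.
No smaller cover exists because 1–I, 2–E, 3–D, 4–H, 5–A, 6–B, 7–C, 8–G, 9–F is a matching of size 9, and a cover must include an endpoint of each of these disjoint edges (König's theorem).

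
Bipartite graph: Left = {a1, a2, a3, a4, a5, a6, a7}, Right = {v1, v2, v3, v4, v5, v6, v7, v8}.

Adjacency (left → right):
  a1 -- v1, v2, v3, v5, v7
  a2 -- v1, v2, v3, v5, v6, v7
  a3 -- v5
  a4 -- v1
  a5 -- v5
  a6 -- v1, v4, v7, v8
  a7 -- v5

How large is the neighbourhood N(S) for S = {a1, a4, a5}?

5

The union of neighbours of {a1, a4, a5} is {v1, v2, v3, v5, v7}, which has 5 elements.
Since |N(S)| = 5 ≥ |S| = 3, Hall's condition holds for this subset.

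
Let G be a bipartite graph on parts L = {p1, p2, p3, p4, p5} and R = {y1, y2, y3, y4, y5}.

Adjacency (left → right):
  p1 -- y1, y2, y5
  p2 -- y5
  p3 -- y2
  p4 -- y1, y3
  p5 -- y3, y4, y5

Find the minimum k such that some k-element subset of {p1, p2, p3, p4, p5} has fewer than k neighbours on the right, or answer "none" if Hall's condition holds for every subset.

none

A matching saturating every left vertex exists, for instance p1→y1, p2→y5, p3→y2, p4→y3, p5→y4.
By Hall's marriage theorem, this means |N(S)| ≥ |S| for every subset S, so no violating subset exists.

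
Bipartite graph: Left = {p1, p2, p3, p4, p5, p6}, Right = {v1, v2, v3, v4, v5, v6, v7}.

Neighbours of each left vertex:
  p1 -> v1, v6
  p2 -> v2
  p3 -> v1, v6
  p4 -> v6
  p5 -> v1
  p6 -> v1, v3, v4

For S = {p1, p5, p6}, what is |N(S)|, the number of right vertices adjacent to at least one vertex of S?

4

The union of neighbours of {p1, p5, p6} is {v1, v3, v4, v6}, which has 4 elements.
Since |N(S)| = 4 ≥ |S| = 3, Hall's condition holds for this subset.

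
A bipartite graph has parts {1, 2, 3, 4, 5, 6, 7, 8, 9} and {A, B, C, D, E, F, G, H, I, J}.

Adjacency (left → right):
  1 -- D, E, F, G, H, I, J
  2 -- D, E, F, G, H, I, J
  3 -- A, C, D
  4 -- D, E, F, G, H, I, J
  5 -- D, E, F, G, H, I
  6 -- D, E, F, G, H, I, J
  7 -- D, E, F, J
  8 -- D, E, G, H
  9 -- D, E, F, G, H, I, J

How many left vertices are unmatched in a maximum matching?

A valid assignment of size 8: 1→I, 2→G, 3→C, 4→D, 5→H, 6→F, 7→J, 8→E.
The set {1, 2, 4, 5, 6, 7, 8, 9} has only 7 neighbours ({D, E, F, G, H, I, J}), so by Hall's theorem at most 8 of the 9 left vertices can be matched.
That matches 8 of the 9, leaving 1 unmatched; no matching can do better.

1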